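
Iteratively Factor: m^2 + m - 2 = (m + 2)*(m - 1)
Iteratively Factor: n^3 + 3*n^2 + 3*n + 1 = (n + 1)*(n^2 + 2*n + 1) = (n + 1)^2*(n + 1)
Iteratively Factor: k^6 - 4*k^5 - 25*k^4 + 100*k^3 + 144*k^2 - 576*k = (k - 4)*(k^5 - 25*k^3 + 144*k) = (k - 4)*(k - 3)*(k^4 + 3*k^3 - 16*k^2 - 48*k) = (k - 4)^2*(k - 3)*(k^3 + 7*k^2 + 12*k) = (k - 4)^2*(k - 3)*(k + 3)*(k^2 + 4*k) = k*(k - 4)^2*(k - 3)*(k + 3)*(k + 4)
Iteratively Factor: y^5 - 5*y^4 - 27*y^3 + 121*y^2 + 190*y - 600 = (y - 5)*(y^4 - 27*y^2 - 14*y + 120) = (y - 5)^2*(y^3 + 5*y^2 - 2*y - 24) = (y - 5)^2*(y - 2)*(y^2 + 7*y + 12) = (y - 5)^2*(y - 2)*(y + 3)*(y + 4)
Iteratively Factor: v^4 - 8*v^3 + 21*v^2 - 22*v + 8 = (v - 2)*(v^3 - 6*v^2 + 9*v - 4) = (v - 2)*(v - 1)*(v^2 - 5*v + 4) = (v - 4)*(v - 2)*(v - 1)*(v - 1)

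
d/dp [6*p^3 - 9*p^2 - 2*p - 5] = 18*p^2 - 18*p - 2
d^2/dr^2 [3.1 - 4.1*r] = 0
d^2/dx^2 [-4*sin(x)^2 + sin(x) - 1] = -sin(x) - 8*cos(2*x)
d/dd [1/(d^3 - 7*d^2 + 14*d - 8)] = (-3*d^2 + 14*d - 14)/(d^3 - 7*d^2 + 14*d - 8)^2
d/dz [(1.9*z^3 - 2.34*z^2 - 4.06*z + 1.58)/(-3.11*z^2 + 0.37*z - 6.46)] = (-5.909*z^4 + 1.406*z^3 - 50.3144*z^2 + 40.0604*z + 25.643)/(9.6721*z^4 - 2.3014*z^3 + 40.3181*z^2 - 4.7804*z + 41.7316)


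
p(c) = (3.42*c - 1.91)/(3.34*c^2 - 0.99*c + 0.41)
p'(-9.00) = -0.01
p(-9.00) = -0.12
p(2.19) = 0.39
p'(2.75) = -0.10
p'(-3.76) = -0.08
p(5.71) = 0.17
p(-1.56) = -0.72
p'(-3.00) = -0.13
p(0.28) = -2.41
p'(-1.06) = -0.99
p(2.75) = 0.33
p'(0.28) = 14.05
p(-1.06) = -1.06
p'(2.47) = -0.11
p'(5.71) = -0.03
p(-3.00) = -0.36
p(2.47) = 0.36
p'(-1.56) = -0.47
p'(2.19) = -0.13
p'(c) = (0.99 - 6.68*c)*(3.42*c - 1.91)/(3.34*c^2 - 0.99*c + 0.41)^2 + 3.42/(3.34*c^2 - 0.99*c + 0.41)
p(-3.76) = -0.29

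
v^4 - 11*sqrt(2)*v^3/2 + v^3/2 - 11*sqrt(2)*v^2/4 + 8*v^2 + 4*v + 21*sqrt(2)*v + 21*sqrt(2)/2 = (v - 7*sqrt(2)/2)*(v - 3*sqrt(2))*(sqrt(2)*v/2 + 1)*(sqrt(2)*v + sqrt(2)/2)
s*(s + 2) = s^2 + 2*s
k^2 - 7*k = k*(k - 7)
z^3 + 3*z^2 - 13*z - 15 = (z - 3)*(z + 1)*(z + 5)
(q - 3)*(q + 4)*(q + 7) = q^3 + 8*q^2 - 5*q - 84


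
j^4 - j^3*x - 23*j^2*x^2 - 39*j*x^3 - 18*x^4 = (j - 6*x)*(j + x)^2*(j + 3*x)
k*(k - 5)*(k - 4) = k^3 - 9*k^2 + 20*k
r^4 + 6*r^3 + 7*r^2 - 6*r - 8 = (r - 1)*(r + 1)*(r + 2)*(r + 4)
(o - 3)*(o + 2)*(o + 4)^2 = o^4 + 7*o^3 + 2*o^2 - 64*o - 96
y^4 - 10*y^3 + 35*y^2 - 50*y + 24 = (y - 4)*(y - 3)*(y - 2)*(y - 1)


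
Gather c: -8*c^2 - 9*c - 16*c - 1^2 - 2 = -8*c^2 - 25*c - 3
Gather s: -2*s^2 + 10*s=-2*s^2 + 10*s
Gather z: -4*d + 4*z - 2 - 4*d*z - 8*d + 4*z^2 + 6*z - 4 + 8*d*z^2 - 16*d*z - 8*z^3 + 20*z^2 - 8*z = -12*d - 8*z^3 + z^2*(8*d + 24) + z*(2 - 20*d) - 6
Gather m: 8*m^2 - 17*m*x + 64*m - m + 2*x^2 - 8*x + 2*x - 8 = 8*m^2 + m*(63 - 17*x) + 2*x^2 - 6*x - 8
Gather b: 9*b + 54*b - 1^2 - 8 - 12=63*b - 21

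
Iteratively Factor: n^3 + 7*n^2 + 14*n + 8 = (n + 1)*(n^2 + 6*n + 8) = (n + 1)*(n + 4)*(n + 2)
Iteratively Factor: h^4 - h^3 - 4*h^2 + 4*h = (h - 1)*(h^3 - 4*h) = h*(h - 1)*(h^2 - 4) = h*(h - 1)*(h + 2)*(h - 2)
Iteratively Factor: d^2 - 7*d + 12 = (d - 4)*(d - 3)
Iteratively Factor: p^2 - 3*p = (p)*(p - 3)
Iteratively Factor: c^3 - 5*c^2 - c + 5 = (c - 1)*(c^2 - 4*c - 5) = (c - 1)*(c + 1)*(c - 5)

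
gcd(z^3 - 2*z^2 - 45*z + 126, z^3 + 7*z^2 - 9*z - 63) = z^2 + 4*z - 21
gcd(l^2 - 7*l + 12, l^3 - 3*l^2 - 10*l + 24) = l - 4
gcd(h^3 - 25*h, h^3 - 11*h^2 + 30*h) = h^2 - 5*h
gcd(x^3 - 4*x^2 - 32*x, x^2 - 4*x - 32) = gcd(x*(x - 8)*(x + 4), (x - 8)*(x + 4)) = x^2 - 4*x - 32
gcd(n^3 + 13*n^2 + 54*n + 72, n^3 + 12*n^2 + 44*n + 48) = n^2 + 10*n + 24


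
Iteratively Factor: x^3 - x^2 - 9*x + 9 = (x - 1)*(x^2 - 9) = (x - 3)*(x - 1)*(x + 3)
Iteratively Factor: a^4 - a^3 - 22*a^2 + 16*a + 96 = (a - 3)*(a^3 + 2*a^2 - 16*a - 32) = (a - 4)*(a - 3)*(a^2 + 6*a + 8) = (a - 4)*(a - 3)*(a + 4)*(a + 2)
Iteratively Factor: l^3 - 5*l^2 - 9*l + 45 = (l - 3)*(l^2 - 2*l - 15) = (l - 3)*(l + 3)*(l - 5)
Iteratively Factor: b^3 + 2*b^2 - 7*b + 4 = (b + 4)*(b^2 - 2*b + 1) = (b - 1)*(b + 4)*(b - 1)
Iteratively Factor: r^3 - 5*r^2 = (r)*(r^2 - 5*r) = r^2*(r - 5)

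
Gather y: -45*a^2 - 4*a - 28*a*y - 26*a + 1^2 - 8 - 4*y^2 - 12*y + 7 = -45*a^2 - 30*a - 4*y^2 + y*(-28*a - 12)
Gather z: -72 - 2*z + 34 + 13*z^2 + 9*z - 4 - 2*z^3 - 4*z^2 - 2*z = -2*z^3 + 9*z^2 + 5*z - 42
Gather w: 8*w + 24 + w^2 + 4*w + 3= w^2 + 12*w + 27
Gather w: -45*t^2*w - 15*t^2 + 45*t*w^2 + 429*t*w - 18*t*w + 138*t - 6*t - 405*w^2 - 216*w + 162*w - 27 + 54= -15*t^2 + 132*t + w^2*(45*t - 405) + w*(-45*t^2 + 411*t - 54) + 27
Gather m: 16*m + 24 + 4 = 16*m + 28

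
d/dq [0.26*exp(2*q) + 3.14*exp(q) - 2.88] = (0.52*exp(q) + 3.14)*exp(q)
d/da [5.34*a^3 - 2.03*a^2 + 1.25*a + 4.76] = 16.02*a^2 - 4.06*a + 1.25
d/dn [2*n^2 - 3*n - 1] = 4*n - 3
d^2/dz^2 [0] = 0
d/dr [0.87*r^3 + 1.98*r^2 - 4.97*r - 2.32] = 2.61*r^2 + 3.96*r - 4.97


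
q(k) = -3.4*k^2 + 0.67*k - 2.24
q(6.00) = -120.62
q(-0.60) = -3.87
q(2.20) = -17.22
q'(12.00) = -80.93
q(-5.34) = -102.77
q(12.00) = -483.80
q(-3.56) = -47.72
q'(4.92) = -32.79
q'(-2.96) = 20.80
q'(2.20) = -14.29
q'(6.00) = -40.13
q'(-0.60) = 4.75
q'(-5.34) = 36.98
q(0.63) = -3.17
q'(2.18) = -14.15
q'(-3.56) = 24.88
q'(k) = 0.67 - 6.8*k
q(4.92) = -81.25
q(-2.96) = -34.01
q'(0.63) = -3.61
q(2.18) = -16.94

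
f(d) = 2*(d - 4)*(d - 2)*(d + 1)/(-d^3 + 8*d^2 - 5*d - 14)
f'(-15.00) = 0.01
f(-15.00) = -1.73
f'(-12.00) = 0.02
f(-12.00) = -1.68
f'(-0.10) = 0.12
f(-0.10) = -1.15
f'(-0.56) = 0.10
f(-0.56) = -1.21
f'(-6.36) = 0.03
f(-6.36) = -1.55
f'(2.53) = 0.30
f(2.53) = -0.66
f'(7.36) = 46.30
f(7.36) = -18.67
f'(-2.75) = 0.06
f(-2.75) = -1.38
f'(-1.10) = 0.09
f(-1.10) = -1.26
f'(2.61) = 0.31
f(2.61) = -0.63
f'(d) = 2*(d - 4)*(d - 2)*(d + 1)*(3*d^2 - 16*d + 5)/(-d^3 + 8*d^2 - 5*d - 14)^2 + 2*(d - 4)*(d - 2)/(-d^3 + 8*d^2 - 5*d - 14) + 2*(d - 4)*(d + 1)/(-d^3 + 8*d^2 - 5*d - 14) + 2*(d - 2)*(d + 1)/(-d^3 + 8*d^2 - 5*d - 14) = 6/(d^2 - 14*d + 49)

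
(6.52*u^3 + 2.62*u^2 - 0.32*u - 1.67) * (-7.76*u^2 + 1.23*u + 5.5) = -50.5952*u^5 - 12.3116*u^4 + 41.5658*u^3 + 26.9756*u^2 - 3.8141*u - 9.185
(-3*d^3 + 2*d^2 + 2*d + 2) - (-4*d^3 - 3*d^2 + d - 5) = d^3 + 5*d^2 + d + 7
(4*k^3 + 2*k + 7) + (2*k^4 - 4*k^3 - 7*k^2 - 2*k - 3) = 2*k^4 - 7*k^2 + 4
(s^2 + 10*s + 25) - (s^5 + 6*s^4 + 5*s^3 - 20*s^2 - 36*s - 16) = -s^5 - 6*s^4 - 5*s^3 + 21*s^2 + 46*s + 41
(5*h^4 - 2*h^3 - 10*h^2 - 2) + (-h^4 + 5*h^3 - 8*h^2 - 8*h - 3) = 4*h^4 + 3*h^3 - 18*h^2 - 8*h - 5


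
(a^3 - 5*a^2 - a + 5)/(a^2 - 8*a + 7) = (a^2 - 4*a - 5)/(a - 7)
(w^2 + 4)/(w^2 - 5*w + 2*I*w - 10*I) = (w - 2*I)/(w - 5)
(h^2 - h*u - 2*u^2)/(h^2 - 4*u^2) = (h + u)/(h + 2*u)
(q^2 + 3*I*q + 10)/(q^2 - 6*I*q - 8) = (q + 5*I)/(q - 4*I)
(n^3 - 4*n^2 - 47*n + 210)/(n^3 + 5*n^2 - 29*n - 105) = (n - 6)/(n + 3)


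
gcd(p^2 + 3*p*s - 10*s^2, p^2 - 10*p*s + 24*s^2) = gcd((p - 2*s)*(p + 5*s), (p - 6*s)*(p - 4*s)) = 1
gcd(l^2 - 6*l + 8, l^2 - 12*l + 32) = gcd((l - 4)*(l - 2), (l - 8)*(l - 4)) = l - 4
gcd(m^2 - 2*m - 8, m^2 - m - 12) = m - 4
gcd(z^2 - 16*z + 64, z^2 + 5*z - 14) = 1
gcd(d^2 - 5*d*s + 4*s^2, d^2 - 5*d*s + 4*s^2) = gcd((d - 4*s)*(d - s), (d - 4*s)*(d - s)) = d^2 - 5*d*s + 4*s^2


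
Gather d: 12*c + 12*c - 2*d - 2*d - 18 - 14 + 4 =24*c - 4*d - 28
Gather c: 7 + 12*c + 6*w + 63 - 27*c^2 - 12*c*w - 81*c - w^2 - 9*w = -27*c^2 + c*(-12*w - 69) - w^2 - 3*w + 70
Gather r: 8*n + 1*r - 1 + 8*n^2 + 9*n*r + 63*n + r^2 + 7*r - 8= 8*n^2 + 71*n + r^2 + r*(9*n + 8) - 9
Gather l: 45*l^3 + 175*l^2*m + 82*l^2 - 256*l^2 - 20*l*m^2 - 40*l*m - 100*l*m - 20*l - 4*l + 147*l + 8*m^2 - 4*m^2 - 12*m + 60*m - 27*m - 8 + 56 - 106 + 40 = 45*l^3 + l^2*(175*m - 174) + l*(-20*m^2 - 140*m + 123) + 4*m^2 + 21*m - 18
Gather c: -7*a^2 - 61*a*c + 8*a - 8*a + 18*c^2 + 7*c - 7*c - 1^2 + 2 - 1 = -7*a^2 - 61*a*c + 18*c^2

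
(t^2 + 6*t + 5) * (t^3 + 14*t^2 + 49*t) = t^5 + 20*t^4 + 138*t^3 + 364*t^2 + 245*t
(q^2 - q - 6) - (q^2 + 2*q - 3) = -3*q - 3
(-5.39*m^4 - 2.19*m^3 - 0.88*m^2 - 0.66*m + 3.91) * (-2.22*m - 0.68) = 11.9658*m^5 + 8.527*m^4 + 3.4428*m^3 + 2.0636*m^2 - 8.2314*m - 2.6588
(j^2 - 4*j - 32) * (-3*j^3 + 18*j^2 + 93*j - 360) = -3*j^5 + 30*j^4 + 117*j^3 - 1308*j^2 - 1536*j + 11520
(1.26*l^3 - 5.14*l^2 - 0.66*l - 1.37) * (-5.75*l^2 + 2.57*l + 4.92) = -7.245*l^5 + 32.7932*l^4 - 3.2156*l^3 - 19.1075*l^2 - 6.7681*l - 6.7404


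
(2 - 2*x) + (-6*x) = 2 - 8*x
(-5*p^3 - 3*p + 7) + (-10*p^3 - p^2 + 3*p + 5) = -15*p^3 - p^2 + 12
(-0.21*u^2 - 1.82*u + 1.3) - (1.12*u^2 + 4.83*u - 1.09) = -1.33*u^2 - 6.65*u + 2.39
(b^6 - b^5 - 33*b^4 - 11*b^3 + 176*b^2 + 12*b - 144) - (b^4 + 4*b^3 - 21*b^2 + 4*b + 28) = b^6 - b^5 - 34*b^4 - 15*b^3 + 197*b^2 + 8*b - 172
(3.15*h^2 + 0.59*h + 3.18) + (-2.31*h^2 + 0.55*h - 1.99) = 0.84*h^2 + 1.14*h + 1.19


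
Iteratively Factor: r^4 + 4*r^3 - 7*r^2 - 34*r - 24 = (r + 2)*(r^3 + 2*r^2 - 11*r - 12) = (r + 1)*(r + 2)*(r^2 + r - 12) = (r + 1)*(r + 2)*(r + 4)*(r - 3)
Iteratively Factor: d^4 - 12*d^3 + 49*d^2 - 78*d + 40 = (d - 2)*(d^3 - 10*d^2 + 29*d - 20) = (d - 4)*(d - 2)*(d^2 - 6*d + 5) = (d - 4)*(d - 2)*(d - 1)*(d - 5)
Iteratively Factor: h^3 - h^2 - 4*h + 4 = (h - 1)*(h^2 - 4) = (h - 2)*(h - 1)*(h + 2)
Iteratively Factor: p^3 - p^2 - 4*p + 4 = (p - 1)*(p^2 - 4) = (p - 1)*(p + 2)*(p - 2)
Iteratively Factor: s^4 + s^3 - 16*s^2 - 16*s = (s - 4)*(s^3 + 5*s^2 + 4*s) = (s - 4)*(s + 4)*(s^2 + s) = (s - 4)*(s + 1)*(s + 4)*(s)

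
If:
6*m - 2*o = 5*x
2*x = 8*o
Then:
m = 11*x/12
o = x/4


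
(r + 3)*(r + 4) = r^2 + 7*r + 12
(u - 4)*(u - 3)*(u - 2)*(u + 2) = u^4 - 7*u^3 + 8*u^2 + 28*u - 48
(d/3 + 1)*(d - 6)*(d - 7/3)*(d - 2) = d^4/3 - 22*d^3/9 - d^2/9 + 64*d/3 - 28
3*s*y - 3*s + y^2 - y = (3*s + y)*(y - 1)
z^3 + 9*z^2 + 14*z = z*(z + 2)*(z + 7)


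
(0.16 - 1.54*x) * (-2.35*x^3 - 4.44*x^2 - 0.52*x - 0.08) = 3.619*x^4 + 6.4616*x^3 + 0.0904*x^2 + 0.04*x - 0.0128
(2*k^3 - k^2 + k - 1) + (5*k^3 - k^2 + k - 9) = 7*k^3 - 2*k^2 + 2*k - 10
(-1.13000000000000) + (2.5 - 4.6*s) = 1.37 - 4.6*s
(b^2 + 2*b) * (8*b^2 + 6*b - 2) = 8*b^4 + 22*b^3 + 10*b^2 - 4*b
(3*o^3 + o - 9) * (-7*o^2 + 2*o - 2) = -21*o^5 + 6*o^4 - 13*o^3 + 65*o^2 - 20*o + 18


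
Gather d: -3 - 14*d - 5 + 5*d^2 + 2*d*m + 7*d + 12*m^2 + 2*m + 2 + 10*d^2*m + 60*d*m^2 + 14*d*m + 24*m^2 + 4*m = d^2*(10*m + 5) + d*(60*m^2 + 16*m - 7) + 36*m^2 + 6*m - 6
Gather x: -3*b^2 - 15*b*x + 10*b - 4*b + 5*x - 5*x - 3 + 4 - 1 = -3*b^2 - 15*b*x + 6*b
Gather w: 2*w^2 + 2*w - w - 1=2*w^2 + w - 1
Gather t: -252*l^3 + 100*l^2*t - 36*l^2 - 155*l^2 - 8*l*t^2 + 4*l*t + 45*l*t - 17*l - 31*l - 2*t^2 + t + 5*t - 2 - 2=-252*l^3 - 191*l^2 - 48*l + t^2*(-8*l - 2) + t*(100*l^2 + 49*l + 6) - 4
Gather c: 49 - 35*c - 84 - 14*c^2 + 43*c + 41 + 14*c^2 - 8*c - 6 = 0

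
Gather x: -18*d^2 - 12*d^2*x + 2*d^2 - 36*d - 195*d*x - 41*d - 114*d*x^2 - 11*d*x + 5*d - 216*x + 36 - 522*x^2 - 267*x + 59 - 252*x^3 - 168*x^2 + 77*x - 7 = -16*d^2 - 72*d - 252*x^3 + x^2*(-114*d - 690) + x*(-12*d^2 - 206*d - 406) + 88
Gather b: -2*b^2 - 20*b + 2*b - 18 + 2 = -2*b^2 - 18*b - 16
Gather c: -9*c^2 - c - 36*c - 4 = -9*c^2 - 37*c - 4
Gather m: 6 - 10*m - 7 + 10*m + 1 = 0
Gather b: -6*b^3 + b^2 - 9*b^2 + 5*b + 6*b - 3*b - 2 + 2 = -6*b^3 - 8*b^2 + 8*b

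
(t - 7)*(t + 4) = t^2 - 3*t - 28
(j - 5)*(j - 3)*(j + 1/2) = j^3 - 15*j^2/2 + 11*j + 15/2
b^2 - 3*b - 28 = (b - 7)*(b + 4)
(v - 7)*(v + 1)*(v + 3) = v^3 - 3*v^2 - 25*v - 21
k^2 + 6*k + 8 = (k + 2)*(k + 4)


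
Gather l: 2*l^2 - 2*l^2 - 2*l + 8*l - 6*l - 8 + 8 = 0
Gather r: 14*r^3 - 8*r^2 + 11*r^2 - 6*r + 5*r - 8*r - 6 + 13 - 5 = 14*r^3 + 3*r^2 - 9*r + 2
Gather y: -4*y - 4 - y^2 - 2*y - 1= -y^2 - 6*y - 5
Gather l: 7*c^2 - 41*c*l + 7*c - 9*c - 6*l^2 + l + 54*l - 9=7*c^2 - 2*c - 6*l^2 + l*(55 - 41*c) - 9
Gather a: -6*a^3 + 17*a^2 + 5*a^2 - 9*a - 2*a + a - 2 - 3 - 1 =-6*a^3 + 22*a^2 - 10*a - 6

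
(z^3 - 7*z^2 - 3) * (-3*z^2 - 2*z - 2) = -3*z^5 + 19*z^4 + 12*z^3 + 23*z^2 + 6*z + 6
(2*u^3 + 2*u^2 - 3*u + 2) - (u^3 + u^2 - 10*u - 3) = u^3 + u^2 + 7*u + 5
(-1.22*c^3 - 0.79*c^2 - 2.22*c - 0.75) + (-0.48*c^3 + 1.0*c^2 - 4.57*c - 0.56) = -1.7*c^3 + 0.21*c^2 - 6.79*c - 1.31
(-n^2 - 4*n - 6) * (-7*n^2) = 7*n^4 + 28*n^3 + 42*n^2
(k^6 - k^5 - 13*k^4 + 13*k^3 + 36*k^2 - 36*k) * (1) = k^6 - k^5 - 13*k^4 + 13*k^3 + 36*k^2 - 36*k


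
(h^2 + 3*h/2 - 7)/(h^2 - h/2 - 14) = (h - 2)/(h - 4)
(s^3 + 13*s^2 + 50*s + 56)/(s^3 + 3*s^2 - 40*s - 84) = (s + 4)/(s - 6)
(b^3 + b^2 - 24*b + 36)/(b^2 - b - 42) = (b^2 - 5*b + 6)/(b - 7)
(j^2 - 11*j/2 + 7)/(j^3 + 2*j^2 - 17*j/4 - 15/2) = 2*(2*j - 7)/(4*j^2 + 16*j + 15)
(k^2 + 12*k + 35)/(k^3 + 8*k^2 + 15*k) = (k + 7)/(k*(k + 3))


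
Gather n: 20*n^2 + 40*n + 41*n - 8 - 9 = 20*n^2 + 81*n - 17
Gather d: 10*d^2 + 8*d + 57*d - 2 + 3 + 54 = 10*d^2 + 65*d + 55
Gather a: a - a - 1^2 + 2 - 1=0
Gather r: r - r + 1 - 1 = 0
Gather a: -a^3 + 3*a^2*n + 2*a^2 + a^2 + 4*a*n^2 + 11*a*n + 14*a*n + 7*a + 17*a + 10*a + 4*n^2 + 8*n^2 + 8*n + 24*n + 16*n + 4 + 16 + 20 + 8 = -a^3 + a^2*(3*n + 3) + a*(4*n^2 + 25*n + 34) + 12*n^2 + 48*n + 48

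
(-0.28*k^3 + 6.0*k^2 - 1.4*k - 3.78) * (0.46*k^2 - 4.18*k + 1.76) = -0.1288*k^5 + 3.9304*k^4 - 26.2168*k^3 + 14.6732*k^2 + 13.3364*k - 6.6528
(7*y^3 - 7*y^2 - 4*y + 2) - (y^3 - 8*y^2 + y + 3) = 6*y^3 + y^2 - 5*y - 1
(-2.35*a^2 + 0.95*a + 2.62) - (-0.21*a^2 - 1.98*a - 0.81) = -2.14*a^2 + 2.93*a + 3.43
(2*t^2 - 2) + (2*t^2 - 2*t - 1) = 4*t^2 - 2*t - 3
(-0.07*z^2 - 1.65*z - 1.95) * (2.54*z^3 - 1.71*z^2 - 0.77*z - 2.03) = -0.1778*z^5 - 4.0713*z^4 - 2.0776*z^3 + 4.7471*z^2 + 4.851*z + 3.9585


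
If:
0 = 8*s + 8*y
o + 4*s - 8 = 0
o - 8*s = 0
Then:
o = 16/3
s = 2/3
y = -2/3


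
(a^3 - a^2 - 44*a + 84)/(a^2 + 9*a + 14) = (a^2 - 8*a + 12)/(a + 2)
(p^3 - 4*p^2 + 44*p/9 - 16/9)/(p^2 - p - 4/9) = (3*p^2 - 8*p + 4)/(3*p + 1)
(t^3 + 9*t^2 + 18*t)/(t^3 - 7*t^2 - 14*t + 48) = t*(t + 6)/(t^2 - 10*t + 16)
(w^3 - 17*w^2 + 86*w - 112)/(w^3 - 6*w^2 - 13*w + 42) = (w - 8)/(w + 3)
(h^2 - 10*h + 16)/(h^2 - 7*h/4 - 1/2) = 4*(h - 8)/(4*h + 1)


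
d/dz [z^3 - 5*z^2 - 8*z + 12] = 3*z^2 - 10*z - 8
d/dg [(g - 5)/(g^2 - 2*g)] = (-g^2 + 10*g - 10)/(g^2*(g^2 - 4*g + 4))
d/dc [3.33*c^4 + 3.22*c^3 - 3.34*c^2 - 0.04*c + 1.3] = 13.32*c^3 + 9.66*c^2 - 6.68*c - 0.04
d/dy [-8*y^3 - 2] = -24*y^2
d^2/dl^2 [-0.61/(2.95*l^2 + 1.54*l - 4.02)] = (10.61705*l^2 + 5.54246*l - 0.61*(5.9*l + 1.54)*(11.8*l + 3.08) - 14.46798)/(2.95*l^2 + 1.54*l - 4.02)^3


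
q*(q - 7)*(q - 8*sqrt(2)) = q^3 - 8*sqrt(2)*q^2 - 7*q^2 + 56*sqrt(2)*q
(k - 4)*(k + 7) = k^2 + 3*k - 28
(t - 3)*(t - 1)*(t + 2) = t^3 - 2*t^2 - 5*t + 6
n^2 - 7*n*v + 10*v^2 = (n - 5*v)*(n - 2*v)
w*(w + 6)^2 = w^3 + 12*w^2 + 36*w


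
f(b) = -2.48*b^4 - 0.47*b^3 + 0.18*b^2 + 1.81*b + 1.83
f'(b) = -9.92*b^3 - 1.41*b^2 + 0.36*b + 1.81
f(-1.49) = -11.14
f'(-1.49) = 30.96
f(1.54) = -10.62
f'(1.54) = -37.21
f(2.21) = -57.52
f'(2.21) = -111.36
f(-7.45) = -7447.03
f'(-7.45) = 4022.73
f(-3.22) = -253.05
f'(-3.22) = 317.22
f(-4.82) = -1288.65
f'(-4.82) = 1078.16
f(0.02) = 1.87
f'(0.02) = 1.82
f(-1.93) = -32.02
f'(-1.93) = 67.18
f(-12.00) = -50607.09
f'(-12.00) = 16936.21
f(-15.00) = -123948.57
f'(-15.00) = 33159.16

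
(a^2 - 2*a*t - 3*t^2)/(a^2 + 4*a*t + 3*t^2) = (a - 3*t)/(a + 3*t)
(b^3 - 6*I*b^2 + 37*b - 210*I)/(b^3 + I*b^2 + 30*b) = (b - 7*I)/b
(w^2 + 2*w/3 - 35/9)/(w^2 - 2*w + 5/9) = (3*w + 7)/(3*w - 1)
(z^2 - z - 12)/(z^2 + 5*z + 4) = (z^2 - z - 12)/(z^2 + 5*z + 4)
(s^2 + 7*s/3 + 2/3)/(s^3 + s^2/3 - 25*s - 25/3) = (s + 2)/(s^2 - 25)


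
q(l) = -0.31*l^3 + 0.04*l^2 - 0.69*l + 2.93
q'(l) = -0.93*l^2 + 0.08*l - 0.69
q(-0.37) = 3.21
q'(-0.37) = -0.85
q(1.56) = 0.77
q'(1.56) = -2.83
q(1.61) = 0.63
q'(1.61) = -2.97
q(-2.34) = 8.74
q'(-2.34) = -5.97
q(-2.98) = 13.55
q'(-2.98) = -9.19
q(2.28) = -2.11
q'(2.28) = -5.34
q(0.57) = 2.49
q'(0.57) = -0.95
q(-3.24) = 16.13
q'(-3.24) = -10.71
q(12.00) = -535.27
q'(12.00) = -133.65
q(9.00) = -226.03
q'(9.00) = -75.30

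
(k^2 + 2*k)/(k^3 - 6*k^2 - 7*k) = (k + 2)/(k^2 - 6*k - 7)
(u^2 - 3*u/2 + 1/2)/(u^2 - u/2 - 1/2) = (2*u - 1)/(2*u + 1)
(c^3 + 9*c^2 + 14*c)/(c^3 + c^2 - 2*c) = (c + 7)/(c - 1)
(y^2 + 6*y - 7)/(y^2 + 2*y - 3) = (y + 7)/(y + 3)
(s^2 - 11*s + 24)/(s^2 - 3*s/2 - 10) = 2*(-s^2 + 11*s - 24)/(-2*s^2 + 3*s + 20)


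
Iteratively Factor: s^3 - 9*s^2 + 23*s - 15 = (s - 1)*(s^2 - 8*s + 15) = (s - 5)*(s - 1)*(s - 3)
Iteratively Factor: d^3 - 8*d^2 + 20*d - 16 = (d - 2)*(d^2 - 6*d + 8) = (d - 4)*(d - 2)*(d - 2)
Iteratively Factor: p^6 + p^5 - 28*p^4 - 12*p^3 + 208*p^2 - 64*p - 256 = (p - 4)*(p^5 + 5*p^4 - 8*p^3 - 44*p^2 + 32*p + 64) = (p - 4)*(p + 1)*(p^4 + 4*p^3 - 12*p^2 - 32*p + 64) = (p - 4)*(p - 2)*(p + 1)*(p^3 + 6*p^2 - 32) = (p - 4)*(p - 2)^2*(p + 1)*(p^2 + 8*p + 16) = (p - 4)*(p - 2)^2*(p + 1)*(p + 4)*(p + 4)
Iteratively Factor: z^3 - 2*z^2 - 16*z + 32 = (z - 4)*(z^2 + 2*z - 8) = (z - 4)*(z - 2)*(z + 4)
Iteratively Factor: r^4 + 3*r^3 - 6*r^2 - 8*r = (r + 1)*(r^3 + 2*r^2 - 8*r) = (r + 1)*(r + 4)*(r^2 - 2*r) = (r - 2)*(r + 1)*(r + 4)*(r)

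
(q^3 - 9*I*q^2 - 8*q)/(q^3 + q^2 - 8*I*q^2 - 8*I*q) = (q - I)/(q + 1)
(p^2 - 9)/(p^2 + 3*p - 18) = (p + 3)/(p + 6)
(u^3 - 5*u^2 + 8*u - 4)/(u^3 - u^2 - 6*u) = (-u^3 + 5*u^2 - 8*u + 4)/(u*(-u^2 + u + 6))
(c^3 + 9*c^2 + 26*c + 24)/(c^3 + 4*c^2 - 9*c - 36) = (c + 2)/(c - 3)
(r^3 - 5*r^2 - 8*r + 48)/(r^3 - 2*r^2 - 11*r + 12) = (r - 4)/(r - 1)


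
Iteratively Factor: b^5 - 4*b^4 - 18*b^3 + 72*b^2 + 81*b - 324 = (b - 3)*(b^4 - b^3 - 21*b^2 + 9*b + 108) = (b - 3)*(b + 3)*(b^3 - 4*b^2 - 9*b + 36) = (b - 3)*(b + 3)^2*(b^2 - 7*b + 12) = (b - 4)*(b - 3)*(b + 3)^2*(b - 3)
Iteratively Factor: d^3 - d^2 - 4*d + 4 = (d - 2)*(d^2 + d - 2) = (d - 2)*(d + 2)*(d - 1)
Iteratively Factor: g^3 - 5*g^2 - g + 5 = (g + 1)*(g^2 - 6*g + 5) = (g - 5)*(g + 1)*(g - 1)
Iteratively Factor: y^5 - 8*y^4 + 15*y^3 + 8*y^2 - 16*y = (y)*(y^4 - 8*y^3 + 15*y^2 + 8*y - 16) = y*(y - 1)*(y^3 - 7*y^2 + 8*y + 16) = y*(y - 1)*(y + 1)*(y^2 - 8*y + 16) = y*(y - 4)*(y - 1)*(y + 1)*(y - 4)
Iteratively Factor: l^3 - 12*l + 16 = (l + 4)*(l^2 - 4*l + 4) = (l - 2)*(l + 4)*(l - 2)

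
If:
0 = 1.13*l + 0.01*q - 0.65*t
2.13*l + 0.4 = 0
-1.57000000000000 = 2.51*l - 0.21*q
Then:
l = -0.19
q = 5.23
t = -0.25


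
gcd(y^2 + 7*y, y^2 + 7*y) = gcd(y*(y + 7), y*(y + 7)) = y^2 + 7*y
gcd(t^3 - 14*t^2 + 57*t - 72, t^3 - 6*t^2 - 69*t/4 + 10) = t - 8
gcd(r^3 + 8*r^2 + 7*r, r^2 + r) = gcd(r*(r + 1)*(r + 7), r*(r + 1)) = r^2 + r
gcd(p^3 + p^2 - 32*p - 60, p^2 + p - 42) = p - 6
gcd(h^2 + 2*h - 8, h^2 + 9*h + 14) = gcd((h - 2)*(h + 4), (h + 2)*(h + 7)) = 1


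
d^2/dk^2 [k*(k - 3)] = 2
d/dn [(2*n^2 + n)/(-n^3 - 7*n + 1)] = (n*(2*n + 1)*(3*n^2 + 7) - (4*n + 1)*(n^3 + 7*n - 1))/(n^3 + 7*n - 1)^2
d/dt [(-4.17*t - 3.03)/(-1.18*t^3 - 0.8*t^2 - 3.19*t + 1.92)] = (4.9206*t^3 + 3.336*t^2 + 13.3023*t - (4.17*t + 3.03)*(3.54*t^2 + 1.6*t + 3.19) - 8.0064)/(1.18*t^3 + 0.8*t^2 + 3.19*t - 1.92)^2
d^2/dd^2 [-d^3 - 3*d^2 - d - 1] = -6*d - 6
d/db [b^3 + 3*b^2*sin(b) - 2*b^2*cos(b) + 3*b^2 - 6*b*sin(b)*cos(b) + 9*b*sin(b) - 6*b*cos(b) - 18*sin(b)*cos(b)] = 2*b^2*sin(b) + 3*b^2*cos(b) + 3*b^2 + 12*b*sin(b) + 5*b*cos(b) - 6*b*cos(2*b) + 6*b + 9*sin(b) - 3*sin(2*b) - 6*cos(b) - 18*cos(2*b)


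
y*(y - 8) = y^2 - 8*y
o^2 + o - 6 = (o - 2)*(o + 3)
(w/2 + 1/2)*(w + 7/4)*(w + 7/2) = w^3/2 + 25*w^2/8 + 91*w/16 + 49/16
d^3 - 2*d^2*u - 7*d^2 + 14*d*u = d*(d - 7)*(d - 2*u)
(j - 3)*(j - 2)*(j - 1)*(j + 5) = j^4 - j^3 - 19*j^2 + 49*j - 30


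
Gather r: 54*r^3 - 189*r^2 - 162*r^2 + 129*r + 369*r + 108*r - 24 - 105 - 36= 54*r^3 - 351*r^2 + 606*r - 165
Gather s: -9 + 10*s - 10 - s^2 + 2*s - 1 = -s^2 + 12*s - 20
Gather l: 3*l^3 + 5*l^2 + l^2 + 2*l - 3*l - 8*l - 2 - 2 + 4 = 3*l^3 + 6*l^2 - 9*l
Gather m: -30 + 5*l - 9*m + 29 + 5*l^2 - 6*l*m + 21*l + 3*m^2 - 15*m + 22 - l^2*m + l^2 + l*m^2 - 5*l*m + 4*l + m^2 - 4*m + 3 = 6*l^2 + 30*l + m^2*(l + 4) + m*(-l^2 - 11*l - 28) + 24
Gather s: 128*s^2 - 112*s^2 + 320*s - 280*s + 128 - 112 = 16*s^2 + 40*s + 16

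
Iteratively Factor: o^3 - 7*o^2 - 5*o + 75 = (o - 5)*(o^2 - 2*o - 15) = (o - 5)*(o + 3)*(o - 5)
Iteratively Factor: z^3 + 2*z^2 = (z)*(z^2 + 2*z) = z^2*(z + 2)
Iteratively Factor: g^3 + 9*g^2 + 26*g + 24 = (g + 3)*(g^2 + 6*g + 8) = (g + 2)*(g + 3)*(g + 4)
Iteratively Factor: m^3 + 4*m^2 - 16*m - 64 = (m + 4)*(m^2 - 16) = (m + 4)^2*(m - 4)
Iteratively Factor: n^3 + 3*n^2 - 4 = (n + 2)*(n^2 + n - 2) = (n - 1)*(n + 2)*(n + 2)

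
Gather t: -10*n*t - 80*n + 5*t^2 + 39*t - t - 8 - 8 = -80*n + 5*t^2 + t*(38 - 10*n) - 16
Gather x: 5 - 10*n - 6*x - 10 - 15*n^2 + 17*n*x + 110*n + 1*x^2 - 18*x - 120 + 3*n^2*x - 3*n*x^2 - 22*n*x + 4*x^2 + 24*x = -15*n^2 + 100*n + x^2*(5 - 3*n) + x*(3*n^2 - 5*n) - 125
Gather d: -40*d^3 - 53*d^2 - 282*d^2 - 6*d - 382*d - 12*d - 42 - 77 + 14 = -40*d^3 - 335*d^2 - 400*d - 105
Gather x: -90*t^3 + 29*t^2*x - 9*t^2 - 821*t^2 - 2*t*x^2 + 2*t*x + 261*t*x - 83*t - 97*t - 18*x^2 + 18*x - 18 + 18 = -90*t^3 - 830*t^2 - 180*t + x^2*(-2*t - 18) + x*(29*t^2 + 263*t + 18)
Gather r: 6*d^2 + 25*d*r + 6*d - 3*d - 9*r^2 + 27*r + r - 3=6*d^2 + 3*d - 9*r^2 + r*(25*d + 28) - 3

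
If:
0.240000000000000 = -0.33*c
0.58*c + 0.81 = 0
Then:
No Solution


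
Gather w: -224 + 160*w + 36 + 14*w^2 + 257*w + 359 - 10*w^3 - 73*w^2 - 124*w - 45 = -10*w^3 - 59*w^2 + 293*w + 126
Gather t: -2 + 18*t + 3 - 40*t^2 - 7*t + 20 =-40*t^2 + 11*t + 21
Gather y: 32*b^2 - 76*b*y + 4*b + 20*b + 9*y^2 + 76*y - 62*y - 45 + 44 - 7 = 32*b^2 + 24*b + 9*y^2 + y*(14 - 76*b) - 8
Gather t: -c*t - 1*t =t*(-c - 1)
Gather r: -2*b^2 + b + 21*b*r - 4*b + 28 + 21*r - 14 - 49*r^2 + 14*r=-2*b^2 - 3*b - 49*r^2 + r*(21*b + 35) + 14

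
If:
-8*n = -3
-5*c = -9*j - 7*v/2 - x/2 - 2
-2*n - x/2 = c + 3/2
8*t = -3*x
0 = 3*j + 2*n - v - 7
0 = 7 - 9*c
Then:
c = 7/9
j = 643/468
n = 3/8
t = 109/48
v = -83/39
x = -109/18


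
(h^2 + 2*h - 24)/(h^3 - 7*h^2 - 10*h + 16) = (h^2 + 2*h - 24)/(h^3 - 7*h^2 - 10*h + 16)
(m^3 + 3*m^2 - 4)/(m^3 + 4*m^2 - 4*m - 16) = (m^2 + m - 2)/(m^2 + 2*m - 8)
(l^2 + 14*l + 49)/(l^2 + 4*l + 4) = (l^2 + 14*l + 49)/(l^2 + 4*l + 4)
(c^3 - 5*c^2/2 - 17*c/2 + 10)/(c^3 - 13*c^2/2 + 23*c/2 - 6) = (2*c + 5)/(2*c - 3)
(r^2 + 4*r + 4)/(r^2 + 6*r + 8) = (r + 2)/(r + 4)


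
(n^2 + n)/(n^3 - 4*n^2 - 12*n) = (n + 1)/(n^2 - 4*n - 12)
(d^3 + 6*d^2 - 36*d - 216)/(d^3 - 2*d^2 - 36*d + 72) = (d + 6)/(d - 2)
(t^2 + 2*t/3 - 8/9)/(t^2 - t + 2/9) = (3*t + 4)/(3*t - 1)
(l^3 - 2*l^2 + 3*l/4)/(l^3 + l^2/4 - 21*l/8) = 2*(2*l - 1)/(4*l + 7)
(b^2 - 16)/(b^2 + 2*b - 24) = (b + 4)/(b + 6)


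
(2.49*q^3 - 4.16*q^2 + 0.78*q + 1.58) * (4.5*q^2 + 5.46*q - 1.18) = 11.205*q^5 - 5.1246*q^4 - 22.1418*q^3 + 16.2776*q^2 + 7.7064*q - 1.8644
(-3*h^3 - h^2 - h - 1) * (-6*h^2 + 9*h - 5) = 18*h^5 - 21*h^4 + 12*h^3 + 2*h^2 - 4*h + 5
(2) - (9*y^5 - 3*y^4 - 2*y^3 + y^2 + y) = -9*y^5 + 3*y^4 + 2*y^3 - y^2 - y + 2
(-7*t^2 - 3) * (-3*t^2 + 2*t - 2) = 21*t^4 - 14*t^3 + 23*t^2 - 6*t + 6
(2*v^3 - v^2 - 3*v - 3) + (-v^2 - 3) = 2*v^3 - 2*v^2 - 3*v - 6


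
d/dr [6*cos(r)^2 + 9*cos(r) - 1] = -3*(4*cos(r) + 3)*sin(r)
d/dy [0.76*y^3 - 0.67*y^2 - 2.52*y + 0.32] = 2.28*y^2 - 1.34*y - 2.52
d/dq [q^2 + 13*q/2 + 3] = 2*q + 13/2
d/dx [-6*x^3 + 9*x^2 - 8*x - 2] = -18*x^2 + 18*x - 8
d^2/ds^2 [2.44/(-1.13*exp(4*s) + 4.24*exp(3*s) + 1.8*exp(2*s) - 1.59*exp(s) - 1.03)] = (-2.44*(4.52*exp(3*s) - 12.72*exp(2*s) - 3.6*exp(s) + 1.59)*(9.04*exp(3*s) - 25.44*exp(2*s) - 7.2*exp(s) + 3.18)*exp(s) + (44.1152*exp(3*s) - 93.1104*exp(2*s) - 17.568*exp(s) + 3.8796)*(1.13*exp(4*s) - 4.24*exp(3*s) - 1.8*exp(2*s) + 1.59*exp(s) + 1.03))*exp(s)/(1.13*exp(4*s) - 4.24*exp(3*s) - 1.8*exp(2*s) + 1.59*exp(s) + 1.03)^3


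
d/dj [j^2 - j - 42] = 2*j - 1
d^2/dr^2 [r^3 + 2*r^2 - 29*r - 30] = 6*r + 4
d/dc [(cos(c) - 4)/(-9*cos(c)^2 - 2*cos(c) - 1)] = 9*(sin(c)^2 + 8*cos(c))*sin(c)/(-9*sin(c)^2 + 2*cos(c) + 10)^2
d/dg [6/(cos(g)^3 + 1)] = 18*sin(g)*cos(g)^2/(cos(g)^3 + 1)^2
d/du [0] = 0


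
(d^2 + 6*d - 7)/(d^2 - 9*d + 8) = (d + 7)/(d - 8)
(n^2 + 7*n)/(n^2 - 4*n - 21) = n*(n + 7)/(n^2 - 4*n - 21)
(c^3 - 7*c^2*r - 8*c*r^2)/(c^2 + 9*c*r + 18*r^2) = c*(c^2 - 7*c*r - 8*r^2)/(c^2 + 9*c*r + 18*r^2)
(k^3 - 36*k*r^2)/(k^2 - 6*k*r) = k + 6*r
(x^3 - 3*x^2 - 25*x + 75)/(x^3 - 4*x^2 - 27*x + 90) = (x - 5)/(x - 6)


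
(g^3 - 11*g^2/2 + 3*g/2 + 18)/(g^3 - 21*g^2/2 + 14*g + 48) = (g - 3)/(g - 8)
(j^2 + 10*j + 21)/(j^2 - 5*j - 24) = (j + 7)/(j - 8)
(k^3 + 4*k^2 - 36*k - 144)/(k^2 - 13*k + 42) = (k^2 + 10*k + 24)/(k - 7)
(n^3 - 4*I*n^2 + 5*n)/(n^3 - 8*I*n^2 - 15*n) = (n + I)/(n - 3*I)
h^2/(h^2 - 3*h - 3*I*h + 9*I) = h^2/(h^2 - 3*h - 3*I*h + 9*I)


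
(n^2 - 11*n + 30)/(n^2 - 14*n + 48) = (n - 5)/(n - 8)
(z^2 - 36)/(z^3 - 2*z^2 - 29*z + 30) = (z + 6)/(z^2 + 4*z - 5)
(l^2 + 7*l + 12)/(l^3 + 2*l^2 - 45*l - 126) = (l + 4)/(l^2 - l - 42)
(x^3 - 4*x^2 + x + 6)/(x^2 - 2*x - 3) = x - 2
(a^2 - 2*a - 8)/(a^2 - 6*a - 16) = (a - 4)/(a - 8)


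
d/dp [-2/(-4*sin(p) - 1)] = -8*cos(p)/(4*sin(p) + 1)^2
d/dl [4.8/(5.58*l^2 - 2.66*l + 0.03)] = (12.768 - 53.568*l)/(5.58*l^2 - 2.66*l + 0.03)^2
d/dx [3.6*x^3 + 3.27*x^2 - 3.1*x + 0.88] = 10.8*x^2 + 6.54*x - 3.1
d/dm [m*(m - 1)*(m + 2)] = 3*m^2 + 2*m - 2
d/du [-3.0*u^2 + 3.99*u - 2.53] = 3.99 - 6.0*u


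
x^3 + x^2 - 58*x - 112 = (x - 8)*(x + 2)*(x + 7)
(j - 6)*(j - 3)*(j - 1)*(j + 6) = j^4 - 4*j^3 - 33*j^2 + 144*j - 108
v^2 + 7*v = v*(v + 7)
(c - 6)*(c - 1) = c^2 - 7*c + 6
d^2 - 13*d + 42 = (d - 7)*(d - 6)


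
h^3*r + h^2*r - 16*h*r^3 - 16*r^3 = (h - 4*r)*(h + 4*r)*(h*r + r)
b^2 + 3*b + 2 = (b + 1)*(b + 2)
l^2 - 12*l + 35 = (l - 7)*(l - 5)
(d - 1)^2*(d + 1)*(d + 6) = d^4 + 5*d^3 - 7*d^2 - 5*d + 6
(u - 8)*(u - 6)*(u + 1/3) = u^3 - 41*u^2/3 + 130*u/3 + 16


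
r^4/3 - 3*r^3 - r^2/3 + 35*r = r*(r/3 + 1)*(r - 7)*(r - 5)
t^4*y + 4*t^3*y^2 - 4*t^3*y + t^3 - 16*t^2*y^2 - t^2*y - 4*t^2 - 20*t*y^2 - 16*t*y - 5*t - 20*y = (t - 5)*(t + 1)*(t + 4*y)*(t*y + 1)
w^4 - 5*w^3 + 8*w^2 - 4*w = w*(w - 2)^2*(w - 1)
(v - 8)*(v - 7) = v^2 - 15*v + 56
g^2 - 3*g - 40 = (g - 8)*(g + 5)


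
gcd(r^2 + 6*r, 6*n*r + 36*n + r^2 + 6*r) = r + 6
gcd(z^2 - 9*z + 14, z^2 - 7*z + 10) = z - 2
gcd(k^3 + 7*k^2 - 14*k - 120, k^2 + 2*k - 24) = k^2 + 2*k - 24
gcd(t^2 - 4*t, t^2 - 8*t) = t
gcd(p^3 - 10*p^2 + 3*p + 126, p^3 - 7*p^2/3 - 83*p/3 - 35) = p^2 - 4*p - 21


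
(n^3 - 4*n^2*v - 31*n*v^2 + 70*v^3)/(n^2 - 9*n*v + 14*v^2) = n + 5*v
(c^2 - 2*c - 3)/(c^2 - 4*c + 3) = (c + 1)/(c - 1)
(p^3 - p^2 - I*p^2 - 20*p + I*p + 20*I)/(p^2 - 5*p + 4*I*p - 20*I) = (p^2 + p*(4 - I) - 4*I)/(p + 4*I)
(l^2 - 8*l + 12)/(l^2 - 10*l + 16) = (l - 6)/(l - 8)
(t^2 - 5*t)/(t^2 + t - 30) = t/(t + 6)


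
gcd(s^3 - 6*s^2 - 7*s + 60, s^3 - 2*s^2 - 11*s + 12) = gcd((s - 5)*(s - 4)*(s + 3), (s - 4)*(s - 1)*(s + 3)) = s^2 - s - 12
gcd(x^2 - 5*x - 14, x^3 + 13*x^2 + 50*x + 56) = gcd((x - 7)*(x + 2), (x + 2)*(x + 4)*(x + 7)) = x + 2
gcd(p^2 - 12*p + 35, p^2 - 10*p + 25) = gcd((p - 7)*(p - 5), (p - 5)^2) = p - 5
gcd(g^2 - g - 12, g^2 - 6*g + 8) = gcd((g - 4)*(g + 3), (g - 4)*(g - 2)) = g - 4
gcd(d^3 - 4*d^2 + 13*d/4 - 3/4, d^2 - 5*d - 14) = 1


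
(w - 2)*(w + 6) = w^2 + 4*w - 12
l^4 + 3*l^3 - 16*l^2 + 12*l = l*(l - 2)*(l - 1)*(l + 6)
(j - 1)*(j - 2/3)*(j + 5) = j^3 + 10*j^2/3 - 23*j/3 + 10/3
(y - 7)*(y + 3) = y^2 - 4*y - 21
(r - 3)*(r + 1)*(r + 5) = r^3 + 3*r^2 - 13*r - 15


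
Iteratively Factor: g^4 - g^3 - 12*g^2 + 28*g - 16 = (g + 4)*(g^3 - 5*g^2 + 8*g - 4) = (g - 2)*(g + 4)*(g^2 - 3*g + 2) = (g - 2)^2*(g + 4)*(g - 1)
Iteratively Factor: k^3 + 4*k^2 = (k)*(k^2 + 4*k) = k^2*(k + 4)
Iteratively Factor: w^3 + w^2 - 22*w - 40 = (w + 2)*(w^2 - w - 20) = (w + 2)*(w + 4)*(w - 5)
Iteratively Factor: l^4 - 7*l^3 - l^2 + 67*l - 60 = (l + 3)*(l^3 - 10*l^2 + 29*l - 20) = (l - 1)*(l + 3)*(l^2 - 9*l + 20) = (l - 4)*(l - 1)*(l + 3)*(l - 5)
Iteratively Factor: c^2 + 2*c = (c)*(c + 2)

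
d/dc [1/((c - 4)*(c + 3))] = (1 - 2*c)/(c^4 - 2*c^3 - 23*c^2 + 24*c + 144)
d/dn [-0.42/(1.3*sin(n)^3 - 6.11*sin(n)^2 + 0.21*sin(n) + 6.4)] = (1.638*sin(n)^2 - 5.1324*sin(n) + 0.0882)*cos(n)/(1.3*sin(n)^3 - 6.11*sin(n)^2 + 0.21*sin(n) + 6.4)^2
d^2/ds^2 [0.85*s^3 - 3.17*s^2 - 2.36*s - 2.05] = 5.1*s - 6.34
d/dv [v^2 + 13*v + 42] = 2*v + 13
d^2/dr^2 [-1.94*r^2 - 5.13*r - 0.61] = -3.88000000000000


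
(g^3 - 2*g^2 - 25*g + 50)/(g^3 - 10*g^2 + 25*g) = (g^2 + 3*g - 10)/(g*(g - 5))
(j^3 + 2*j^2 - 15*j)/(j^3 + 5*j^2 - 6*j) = (j^2 + 2*j - 15)/(j^2 + 5*j - 6)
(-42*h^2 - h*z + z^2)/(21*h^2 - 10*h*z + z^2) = (6*h + z)/(-3*h + z)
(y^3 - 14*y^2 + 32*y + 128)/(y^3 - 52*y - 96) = (y - 8)/(y + 6)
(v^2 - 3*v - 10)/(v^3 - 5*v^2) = (v + 2)/v^2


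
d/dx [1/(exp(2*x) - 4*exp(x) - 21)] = 2*(2 - exp(x))*exp(x)/(-exp(2*x) + 4*exp(x) + 21)^2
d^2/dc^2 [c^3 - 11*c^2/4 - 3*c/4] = 6*c - 11/2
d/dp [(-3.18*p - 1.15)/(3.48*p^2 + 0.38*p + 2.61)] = (11.0664*p^2 + 8.004*p - 7.8628)/(12.1104*p^4 + 2.6448*p^3 + 18.31*p^2 + 1.9836*p + 6.8121)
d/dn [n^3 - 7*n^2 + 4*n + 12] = 3*n^2 - 14*n + 4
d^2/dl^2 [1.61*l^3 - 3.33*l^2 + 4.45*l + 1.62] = 9.66*l - 6.66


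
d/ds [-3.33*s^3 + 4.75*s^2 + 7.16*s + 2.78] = -9.99*s^2 + 9.5*s + 7.16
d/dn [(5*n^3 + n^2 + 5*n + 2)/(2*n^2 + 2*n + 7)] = (10*n^4 + 20*n^3 + 97*n^2 + 6*n + 31)/(4*n^4 + 8*n^3 + 32*n^2 + 28*n + 49)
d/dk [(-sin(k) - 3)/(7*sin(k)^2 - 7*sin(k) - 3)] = (7*sin(k)^2 + 42*sin(k) - 18)*cos(k)/(7*sin(k)^2 - 7*sin(k) - 3)^2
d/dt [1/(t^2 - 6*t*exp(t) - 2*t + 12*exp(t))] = 2*(3*t*exp(t) - t - 3*exp(t) + 1)/(t^2 - 6*t*exp(t) - 2*t + 12*exp(t))^2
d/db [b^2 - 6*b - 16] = 2*b - 6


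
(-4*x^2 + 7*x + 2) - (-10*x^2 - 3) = 6*x^2 + 7*x + 5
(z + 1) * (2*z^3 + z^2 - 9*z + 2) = 2*z^4 + 3*z^3 - 8*z^2 - 7*z + 2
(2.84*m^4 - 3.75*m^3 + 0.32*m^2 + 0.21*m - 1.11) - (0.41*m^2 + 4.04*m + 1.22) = 2.84*m^4 - 3.75*m^3 - 0.09*m^2 - 3.83*m - 2.33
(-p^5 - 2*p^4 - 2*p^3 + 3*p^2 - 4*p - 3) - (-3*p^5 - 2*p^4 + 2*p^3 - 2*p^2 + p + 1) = 2*p^5 - 4*p^3 + 5*p^2 - 5*p - 4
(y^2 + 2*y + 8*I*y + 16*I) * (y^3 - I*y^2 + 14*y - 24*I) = y^5 + 2*y^4 + 7*I*y^4 + 22*y^3 + 14*I*y^3 + 44*y^2 + 88*I*y^2 + 192*y + 176*I*y + 384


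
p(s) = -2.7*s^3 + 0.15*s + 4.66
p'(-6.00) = -291.45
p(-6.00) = 586.96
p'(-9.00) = -655.95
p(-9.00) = 1971.61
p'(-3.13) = -79.20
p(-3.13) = 86.98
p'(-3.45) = -96.26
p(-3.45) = 115.01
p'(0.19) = -0.14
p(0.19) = 4.67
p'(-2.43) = -47.68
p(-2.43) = 43.04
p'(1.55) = -19.31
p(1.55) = -5.16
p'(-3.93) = -124.95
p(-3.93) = 167.96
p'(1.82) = -26.68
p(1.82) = -11.34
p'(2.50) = -50.48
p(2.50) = -37.15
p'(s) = 0.15 - 8.1*s^2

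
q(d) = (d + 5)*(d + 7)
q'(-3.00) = 6.00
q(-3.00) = 8.00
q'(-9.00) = -6.00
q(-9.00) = 8.00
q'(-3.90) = 4.20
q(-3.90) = 3.41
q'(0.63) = 13.26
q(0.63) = 42.96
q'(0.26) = 12.52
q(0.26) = 38.19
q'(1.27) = 14.54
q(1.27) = 51.85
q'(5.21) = 22.42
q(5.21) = 124.66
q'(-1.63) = 8.74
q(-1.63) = 18.10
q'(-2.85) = 6.30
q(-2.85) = 8.92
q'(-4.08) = 3.84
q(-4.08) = 2.69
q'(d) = 2*d + 12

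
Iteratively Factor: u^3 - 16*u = (u + 4)*(u^2 - 4*u) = (u - 4)*(u + 4)*(u)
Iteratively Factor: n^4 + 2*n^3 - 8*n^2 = (n + 4)*(n^3 - 2*n^2) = n*(n + 4)*(n^2 - 2*n) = n^2*(n + 4)*(n - 2)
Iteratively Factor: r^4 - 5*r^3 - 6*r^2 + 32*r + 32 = (r + 2)*(r^3 - 7*r^2 + 8*r + 16) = (r - 4)*(r + 2)*(r^2 - 3*r - 4) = (r - 4)^2*(r + 2)*(r + 1)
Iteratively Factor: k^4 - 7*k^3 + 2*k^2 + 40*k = (k + 2)*(k^3 - 9*k^2 + 20*k) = (k - 5)*(k + 2)*(k^2 - 4*k) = (k - 5)*(k - 4)*(k + 2)*(k)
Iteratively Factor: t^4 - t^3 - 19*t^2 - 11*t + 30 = (t - 5)*(t^3 + 4*t^2 + t - 6) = (t - 5)*(t + 3)*(t^2 + t - 2) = (t - 5)*(t - 1)*(t + 3)*(t + 2)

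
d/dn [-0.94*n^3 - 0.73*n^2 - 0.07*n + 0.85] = -2.82*n^2 - 1.46*n - 0.07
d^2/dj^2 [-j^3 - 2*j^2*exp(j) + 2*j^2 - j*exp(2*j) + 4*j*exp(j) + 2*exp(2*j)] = -2*j^2*exp(j) - 4*j*exp(2*j) - 4*j*exp(j) - 6*j + 4*exp(2*j) + 4*exp(j) + 4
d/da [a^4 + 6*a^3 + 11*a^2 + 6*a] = 4*a^3 + 18*a^2 + 22*a + 6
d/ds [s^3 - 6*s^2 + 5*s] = 3*s^2 - 12*s + 5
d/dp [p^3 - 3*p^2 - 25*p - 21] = 3*p^2 - 6*p - 25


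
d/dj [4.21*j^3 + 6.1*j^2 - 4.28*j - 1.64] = 12.63*j^2 + 12.2*j - 4.28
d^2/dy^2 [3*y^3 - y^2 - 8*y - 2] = 18*y - 2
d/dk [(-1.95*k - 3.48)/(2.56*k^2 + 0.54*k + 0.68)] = (4.992*k^2 + 17.8176*k + 0.5532)/(6.5536*k^4 + 2.7648*k^3 + 3.7732*k^2 + 0.7344*k + 0.4624)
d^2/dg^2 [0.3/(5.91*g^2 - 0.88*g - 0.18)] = (20.95686*g^2 - 3.12048*g - 0.3*(11.82*g - 0.88)*(23.64*g - 1.76) - 0.63828)/(-5.91*g^2 + 0.88*g + 0.18)^3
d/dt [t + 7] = 1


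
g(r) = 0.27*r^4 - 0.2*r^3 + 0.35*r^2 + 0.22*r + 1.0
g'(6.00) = 216.10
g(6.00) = 321.64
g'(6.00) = 216.10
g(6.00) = 321.64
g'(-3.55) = -58.14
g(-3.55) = 56.46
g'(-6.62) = -344.04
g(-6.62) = 591.46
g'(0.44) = 0.50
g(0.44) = 1.16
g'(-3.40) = -51.54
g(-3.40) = 48.24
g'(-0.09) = 0.15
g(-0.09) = 0.98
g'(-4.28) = -98.44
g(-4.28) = 112.75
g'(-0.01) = 0.21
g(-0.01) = 1.00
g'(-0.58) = -0.60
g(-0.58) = 1.06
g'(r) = 1.08*r^3 - 0.6*r^2 + 0.7*r + 0.22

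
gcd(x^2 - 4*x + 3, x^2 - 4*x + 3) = x^2 - 4*x + 3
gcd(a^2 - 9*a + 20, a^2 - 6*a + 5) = a - 5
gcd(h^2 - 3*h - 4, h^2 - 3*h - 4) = h^2 - 3*h - 4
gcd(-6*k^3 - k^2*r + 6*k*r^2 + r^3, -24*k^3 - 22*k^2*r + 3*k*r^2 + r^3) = 6*k^2 + 7*k*r + r^2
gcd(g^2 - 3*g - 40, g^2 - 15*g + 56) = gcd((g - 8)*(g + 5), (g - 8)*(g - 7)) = g - 8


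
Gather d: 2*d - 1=2*d - 1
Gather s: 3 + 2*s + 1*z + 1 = 2*s + z + 4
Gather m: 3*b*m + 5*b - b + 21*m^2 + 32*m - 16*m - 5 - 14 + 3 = 4*b + 21*m^2 + m*(3*b + 16) - 16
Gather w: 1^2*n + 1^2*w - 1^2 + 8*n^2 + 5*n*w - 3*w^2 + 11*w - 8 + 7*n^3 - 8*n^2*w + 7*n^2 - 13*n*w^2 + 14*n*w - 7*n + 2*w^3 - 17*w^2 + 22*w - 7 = 7*n^3 + 15*n^2 - 6*n + 2*w^3 + w^2*(-13*n - 20) + w*(-8*n^2 + 19*n + 34) - 16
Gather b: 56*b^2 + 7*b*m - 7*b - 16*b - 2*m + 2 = 56*b^2 + b*(7*m - 23) - 2*m + 2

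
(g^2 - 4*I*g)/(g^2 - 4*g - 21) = g*(-g + 4*I)/(-g^2 + 4*g + 21)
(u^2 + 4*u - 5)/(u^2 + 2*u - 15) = (u - 1)/(u - 3)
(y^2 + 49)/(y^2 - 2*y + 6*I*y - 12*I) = (y^2 + 49)/(y^2 + y*(-2 + 6*I) - 12*I)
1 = 1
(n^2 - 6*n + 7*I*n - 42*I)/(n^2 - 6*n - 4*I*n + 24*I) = (n + 7*I)/(n - 4*I)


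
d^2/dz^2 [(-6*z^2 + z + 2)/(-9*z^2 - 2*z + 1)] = 2*(-189*z^3 - 324*z^2 - 135*z - 22)/(729*z^6 + 486*z^5 - 135*z^4 - 100*z^3 + 15*z^2 + 6*z - 1)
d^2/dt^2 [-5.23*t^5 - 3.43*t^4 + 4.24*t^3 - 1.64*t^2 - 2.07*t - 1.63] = -104.6*t^3 - 41.16*t^2 + 25.44*t - 3.28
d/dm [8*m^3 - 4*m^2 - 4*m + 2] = 24*m^2 - 8*m - 4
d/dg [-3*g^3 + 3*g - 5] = 3 - 9*g^2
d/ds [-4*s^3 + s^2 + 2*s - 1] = -12*s^2 + 2*s + 2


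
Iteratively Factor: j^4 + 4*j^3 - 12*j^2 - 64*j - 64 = (j - 4)*(j^3 + 8*j^2 + 20*j + 16) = (j - 4)*(j + 4)*(j^2 + 4*j + 4) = (j - 4)*(j + 2)*(j + 4)*(j + 2)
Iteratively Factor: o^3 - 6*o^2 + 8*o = (o - 4)*(o^2 - 2*o) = o*(o - 4)*(o - 2)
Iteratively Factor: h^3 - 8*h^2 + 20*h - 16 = (h - 2)*(h^2 - 6*h + 8) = (h - 2)^2*(h - 4)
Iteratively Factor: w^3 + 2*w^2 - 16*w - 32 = (w + 2)*(w^2 - 16) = (w - 4)*(w + 2)*(w + 4)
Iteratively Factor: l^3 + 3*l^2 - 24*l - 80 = (l - 5)*(l^2 + 8*l + 16) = (l - 5)*(l + 4)*(l + 4)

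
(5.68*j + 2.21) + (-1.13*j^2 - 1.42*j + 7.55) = -1.13*j^2 + 4.26*j + 9.76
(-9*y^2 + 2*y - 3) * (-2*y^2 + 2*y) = 18*y^4 - 22*y^3 + 10*y^2 - 6*y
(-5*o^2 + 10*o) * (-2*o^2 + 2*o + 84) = 10*o^4 - 30*o^3 - 400*o^2 + 840*o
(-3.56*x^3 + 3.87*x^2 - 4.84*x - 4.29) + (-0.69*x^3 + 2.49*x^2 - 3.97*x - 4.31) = -4.25*x^3 + 6.36*x^2 - 8.81*x - 8.6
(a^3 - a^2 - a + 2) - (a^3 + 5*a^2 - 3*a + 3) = -6*a^2 + 2*a - 1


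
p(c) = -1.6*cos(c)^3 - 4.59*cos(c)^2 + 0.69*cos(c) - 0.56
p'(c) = 4.8*sin(c)*cos(c)^2 + 9.18*sin(c)*cos(c) - 0.69*sin(c)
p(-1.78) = -0.89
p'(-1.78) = 2.34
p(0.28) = -5.56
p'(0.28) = 3.47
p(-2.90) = -4.09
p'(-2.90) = 1.21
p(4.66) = -0.61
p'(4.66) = 1.16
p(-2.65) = -3.64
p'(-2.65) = 2.38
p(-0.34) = -5.33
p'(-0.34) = -4.08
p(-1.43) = -0.56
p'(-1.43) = -0.69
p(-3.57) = -3.78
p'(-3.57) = -2.11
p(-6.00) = -5.55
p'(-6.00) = 3.51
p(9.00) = -3.79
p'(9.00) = -2.09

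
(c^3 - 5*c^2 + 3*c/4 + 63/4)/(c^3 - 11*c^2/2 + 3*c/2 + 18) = (c - 7/2)/(c - 4)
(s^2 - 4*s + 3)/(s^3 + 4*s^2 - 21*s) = (s - 1)/(s*(s + 7))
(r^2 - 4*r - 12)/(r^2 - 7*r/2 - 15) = 2*(r + 2)/(2*r + 5)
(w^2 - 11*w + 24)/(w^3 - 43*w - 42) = (-w^2 + 11*w - 24)/(-w^3 + 43*w + 42)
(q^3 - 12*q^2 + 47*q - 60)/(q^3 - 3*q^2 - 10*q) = (q^2 - 7*q + 12)/(q*(q + 2))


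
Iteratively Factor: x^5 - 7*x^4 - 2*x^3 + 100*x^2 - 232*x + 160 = (x - 2)*(x^4 - 5*x^3 - 12*x^2 + 76*x - 80) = (x - 2)*(x + 4)*(x^3 - 9*x^2 + 24*x - 20) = (x - 2)^2*(x + 4)*(x^2 - 7*x + 10) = (x - 5)*(x - 2)^2*(x + 4)*(x - 2)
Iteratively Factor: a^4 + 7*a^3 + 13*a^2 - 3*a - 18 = (a + 3)*(a^3 + 4*a^2 + a - 6) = (a + 2)*(a + 3)*(a^2 + 2*a - 3) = (a + 2)*(a + 3)^2*(a - 1)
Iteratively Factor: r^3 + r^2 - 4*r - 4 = (r + 1)*(r^2 - 4) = (r + 1)*(r + 2)*(r - 2)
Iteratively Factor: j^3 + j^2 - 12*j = (j)*(j^2 + j - 12) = j*(j - 3)*(j + 4)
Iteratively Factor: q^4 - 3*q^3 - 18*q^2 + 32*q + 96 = (q - 4)*(q^3 + q^2 - 14*q - 24) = (q - 4)*(q + 3)*(q^2 - 2*q - 8) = (q - 4)*(q + 2)*(q + 3)*(q - 4)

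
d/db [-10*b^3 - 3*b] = -30*b^2 - 3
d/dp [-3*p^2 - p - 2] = -6*p - 1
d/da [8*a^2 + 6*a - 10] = 16*a + 6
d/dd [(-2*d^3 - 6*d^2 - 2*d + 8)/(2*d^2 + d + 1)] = 2*(-2*d^4 - 2*d^3 - 4*d^2 - 22*d - 5)/(4*d^4 + 4*d^3 + 5*d^2 + 2*d + 1)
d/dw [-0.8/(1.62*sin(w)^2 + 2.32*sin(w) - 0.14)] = (2.592*sin(w) + 1.856)*cos(w)/(1.62*sin(w)^2 + 2.32*sin(w) - 0.14)^2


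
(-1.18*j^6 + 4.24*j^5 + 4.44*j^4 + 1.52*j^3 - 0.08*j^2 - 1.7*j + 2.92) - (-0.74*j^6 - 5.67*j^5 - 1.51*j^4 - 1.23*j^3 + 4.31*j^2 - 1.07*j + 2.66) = -0.44*j^6 + 9.91*j^5 + 5.95*j^4 + 2.75*j^3 - 4.39*j^2 - 0.63*j + 0.26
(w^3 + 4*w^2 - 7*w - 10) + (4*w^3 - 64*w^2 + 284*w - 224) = 5*w^3 - 60*w^2 + 277*w - 234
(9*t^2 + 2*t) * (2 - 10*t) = -90*t^3 - 2*t^2 + 4*t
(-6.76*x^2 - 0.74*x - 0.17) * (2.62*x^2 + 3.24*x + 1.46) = -17.7112*x^4 - 23.8412*x^3 - 12.7126*x^2 - 1.6312*x - 0.2482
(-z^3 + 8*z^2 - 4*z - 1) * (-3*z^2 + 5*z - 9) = 3*z^5 - 29*z^4 + 61*z^3 - 89*z^2 + 31*z + 9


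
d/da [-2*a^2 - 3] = -4*a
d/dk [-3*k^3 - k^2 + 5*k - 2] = -9*k^2 - 2*k + 5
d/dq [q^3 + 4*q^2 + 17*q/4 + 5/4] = 3*q^2 + 8*q + 17/4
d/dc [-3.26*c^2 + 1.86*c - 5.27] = 1.86 - 6.52*c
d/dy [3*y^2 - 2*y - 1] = 6*y - 2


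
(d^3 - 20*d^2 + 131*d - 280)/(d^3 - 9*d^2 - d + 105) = (d - 8)/(d + 3)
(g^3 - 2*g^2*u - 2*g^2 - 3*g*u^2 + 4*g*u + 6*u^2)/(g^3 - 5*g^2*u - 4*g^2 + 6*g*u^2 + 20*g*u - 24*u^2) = (-g^2 - g*u + 2*g + 2*u)/(-g^2 + 2*g*u + 4*g - 8*u)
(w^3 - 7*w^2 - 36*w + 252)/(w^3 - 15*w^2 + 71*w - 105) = (w^2 - 36)/(w^2 - 8*w + 15)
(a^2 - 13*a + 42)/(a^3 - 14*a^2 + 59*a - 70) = (a - 6)/(a^2 - 7*a + 10)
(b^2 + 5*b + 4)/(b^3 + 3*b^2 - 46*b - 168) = (b + 1)/(b^2 - b - 42)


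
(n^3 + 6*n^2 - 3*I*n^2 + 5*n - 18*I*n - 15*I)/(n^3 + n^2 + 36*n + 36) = (n^2 + n*(5 - 3*I) - 15*I)/(n^2 + 36)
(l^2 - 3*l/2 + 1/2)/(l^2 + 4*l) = (2*l^2 - 3*l + 1)/(2*l*(l + 4))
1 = 1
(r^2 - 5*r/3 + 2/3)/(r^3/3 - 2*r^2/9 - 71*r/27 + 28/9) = 9*(3*r^2 - 5*r + 2)/(9*r^3 - 6*r^2 - 71*r + 84)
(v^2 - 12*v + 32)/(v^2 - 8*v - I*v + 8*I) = (v - 4)/(v - I)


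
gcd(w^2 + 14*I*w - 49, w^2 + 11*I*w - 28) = w + 7*I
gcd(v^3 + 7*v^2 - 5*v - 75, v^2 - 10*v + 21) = v - 3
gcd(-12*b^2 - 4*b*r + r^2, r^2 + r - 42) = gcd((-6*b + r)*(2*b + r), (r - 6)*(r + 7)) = 1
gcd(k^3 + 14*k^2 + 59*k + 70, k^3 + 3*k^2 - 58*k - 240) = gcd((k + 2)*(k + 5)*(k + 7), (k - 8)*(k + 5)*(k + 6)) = k + 5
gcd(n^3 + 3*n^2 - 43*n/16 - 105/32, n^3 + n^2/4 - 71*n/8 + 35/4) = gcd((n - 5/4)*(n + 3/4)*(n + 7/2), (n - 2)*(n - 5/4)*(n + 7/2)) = n^2 + 9*n/4 - 35/8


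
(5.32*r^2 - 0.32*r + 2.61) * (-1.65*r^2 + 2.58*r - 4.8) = -8.778*r^4 + 14.2536*r^3 - 30.6681*r^2 + 8.2698*r - 12.528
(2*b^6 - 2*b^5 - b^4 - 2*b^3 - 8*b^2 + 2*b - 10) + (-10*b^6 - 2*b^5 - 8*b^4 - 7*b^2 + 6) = -8*b^6 - 4*b^5 - 9*b^4 - 2*b^3 - 15*b^2 + 2*b - 4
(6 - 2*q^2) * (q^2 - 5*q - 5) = -2*q^4 + 10*q^3 + 16*q^2 - 30*q - 30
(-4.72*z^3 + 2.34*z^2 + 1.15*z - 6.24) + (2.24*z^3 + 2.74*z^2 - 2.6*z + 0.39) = -2.48*z^3 + 5.08*z^2 - 1.45*z - 5.85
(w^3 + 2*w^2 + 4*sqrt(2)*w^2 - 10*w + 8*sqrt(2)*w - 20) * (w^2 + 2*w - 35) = w^5 + 4*w^4 + 4*sqrt(2)*w^4 - 41*w^3 + 16*sqrt(2)*w^3 - 124*sqrt(2)*w^2 - 110*w^2 - 280*sqrt(2)*w + 310*w + 700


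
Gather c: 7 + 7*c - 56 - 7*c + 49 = 0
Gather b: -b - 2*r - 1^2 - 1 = -b - 2*r - 2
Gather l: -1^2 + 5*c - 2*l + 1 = 5*c - 2*l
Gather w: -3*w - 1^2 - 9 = -3*w - 10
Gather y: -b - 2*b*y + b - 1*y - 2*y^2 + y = -2*b*y - 2*y^2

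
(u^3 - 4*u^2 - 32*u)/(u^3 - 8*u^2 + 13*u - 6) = u*(u^2 - 4*u - 32)/(u^3 - 8*u^2 + 13*u - 6)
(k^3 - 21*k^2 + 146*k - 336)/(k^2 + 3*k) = (k^3 - 21*k^2 + 146*k - 336)/(k*(k + 3))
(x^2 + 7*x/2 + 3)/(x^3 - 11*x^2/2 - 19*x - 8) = (2*x + 3)/(2*x^2 - 15*x - 8)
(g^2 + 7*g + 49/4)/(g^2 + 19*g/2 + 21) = (g + 7/2)/(g + 6)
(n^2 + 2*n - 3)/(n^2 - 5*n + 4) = (n + 3)/(n - 4)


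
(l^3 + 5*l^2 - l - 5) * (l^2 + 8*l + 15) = l^5 + 13*l^4 + 54*l^3 + 62*l^2 - 55*l - 75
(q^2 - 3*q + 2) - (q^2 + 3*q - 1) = 3 - 6*q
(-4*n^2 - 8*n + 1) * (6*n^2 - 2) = -24*n^4 - 48*n^3 + 14*n^2 + 16*n - 2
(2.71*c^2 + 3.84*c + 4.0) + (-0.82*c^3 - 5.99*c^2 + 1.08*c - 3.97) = -0.82*c^3 - 3.28*c^2 + 4.92*c + 0.0299999999999998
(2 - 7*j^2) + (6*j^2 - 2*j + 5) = -j^2 - 2*j + 7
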